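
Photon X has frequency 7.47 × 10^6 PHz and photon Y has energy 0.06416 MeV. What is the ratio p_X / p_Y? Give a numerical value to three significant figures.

p_X = 1.651 × 10^-20 kg·m/s (from frequency = 7.47 × 10^6 PHz, via p = hf/c).
p_Y = 3.429 × 10^-23 kg·m/s (from energy = 0.06416 MeV, via p = E/c).
Ratio = 1.651 × 10^-20 / 3.429 × 10^-23 = 482.

482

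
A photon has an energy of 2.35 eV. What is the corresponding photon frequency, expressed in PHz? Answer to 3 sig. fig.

Take h = 6.62607015e-34 J·s, 1 eV = 1.602176634e-19 J.
Convert to SI: E = 2.35 eV = 3.7651e-19 J.
Apply f = E/h: f = 5.682e14 Hz.
Converting to PHz: f = 0.5682 PHz ≈ 0.568 PHz.

0.568 PHz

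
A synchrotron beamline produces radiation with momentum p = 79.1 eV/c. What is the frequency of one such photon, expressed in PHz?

19.1 PHz

First convert: p = 79.1 eV/c = 4.2273e-26 kg·m/s.
Apply f = pc/h: f = 1.913e16 Hz.
Converting to PHz: f = 19.13 PHz ≈ 19.1 PHz.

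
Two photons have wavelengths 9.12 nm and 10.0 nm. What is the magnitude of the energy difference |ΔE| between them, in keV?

Using E = hc/λ: E₁ = 2.178 × 10^-17 J, E₂ = 1.986 × 10^-17 J.
|ΔE| = |2.178 × 10^-17 − 1.986 × 10^-17| = 1.92 × 10^-18 J = 0.0120 keV.

0.0120 keV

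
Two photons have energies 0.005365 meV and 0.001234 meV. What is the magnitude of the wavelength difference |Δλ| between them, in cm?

77.4 cm

Using λ = hc/E: λ₁ = 0.23110 m, λ₂ = 1.0047 m.
|Δλ| = |0.23110 − 1.0047| = 0.774 m = 77.4 cm.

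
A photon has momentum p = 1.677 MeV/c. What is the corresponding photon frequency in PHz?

(h = 6.62607015e-34 J·s, c = 2.99792458e8 m/s, 1 eV = 1.602176634e-19 J.)
In SI units: p = 1.677 MeV/c = 8.9624e-22 kg·m/s.
Apply f = pc/h: f = 4.055e20 Hz.
Converting to PHz: f = 405500 PHz ≈ 4.05e5 PHz.

4.05e5 PHz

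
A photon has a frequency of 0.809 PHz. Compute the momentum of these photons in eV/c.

3.35 eV/c

In SI units: f = 0.809 PHz = 8.09·10^14 Hz.
Apply p = hf/c: p = 1.788·10^-27 kg·m/s.
Converting to eV/c: p = 3.346 eV/c ≈ 3.35 eV/c.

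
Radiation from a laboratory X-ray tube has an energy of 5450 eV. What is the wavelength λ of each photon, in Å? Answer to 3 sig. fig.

2.27 Å

(h = 6.62607015e-34 J·s, c = 2.99792458e8 m/s, 1 eV = 1.602176634e-19 J.)
In SI units: E = 5450 eV = 8.7319e-16 J.
Apply λ = hc/E: λ = 2.275e-10 m.
Converting to Å: λ = 2.275 Å ≈ 2.27 Å.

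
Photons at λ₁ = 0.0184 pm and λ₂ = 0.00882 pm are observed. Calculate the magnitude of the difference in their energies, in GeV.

0.0732 GeV

Using E = hc/λ: E₁ = 1.080 × 10^-11 J, E₂ = 2.252 × 10^-11 J.
|ΔE| = |1.080 × 10^-11 − 2.252 × 10^-11| = 1.17 × 10^-11 J = 0.0732 GeV.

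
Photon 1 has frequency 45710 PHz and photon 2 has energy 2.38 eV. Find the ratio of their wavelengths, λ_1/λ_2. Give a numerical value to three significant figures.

λ_1 = 6.559e-12 m (from frequency = 45710 PHz, via λ = c/f).
λ_2 = 5.209e-7 m (from energy = 2.38 eV, via λ = hc/E).
Ratio = 6.559e-12 / 5.209e-7 = 1.26e-5.

1.26e-5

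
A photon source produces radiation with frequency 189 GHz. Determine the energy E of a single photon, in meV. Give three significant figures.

0.782 meV

Convert to SI: f = 189 GHz = 1.89 × 10^11 Hz.
For a photon E = hf, so E = 1.252 × 10^-22 J.
Converting to meV: E = 0.7816 meV ≈ 0.782 meV.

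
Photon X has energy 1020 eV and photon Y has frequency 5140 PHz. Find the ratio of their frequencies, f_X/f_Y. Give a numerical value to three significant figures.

f_X = 2.466 × 10^17 Hz (from energy = 1020 eV, via f = E/h).
f_Y = 5.140 × 10^18 Hz (from frequency = 5140 PHz, via f given directly).
Ratio = 2.466 × 10^17 / 5.140 × 10^18 = 0.0480.

0.0480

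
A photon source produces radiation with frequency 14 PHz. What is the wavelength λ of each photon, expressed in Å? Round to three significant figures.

(c = 2.99792458e8 m/s.)
Convert to SI: f = 14 PHz = 1.4e16 Hz.
Apply λ = c/f: λ = 2.141e-8 m.
Converting to Å: λ = 214.1 Å ≈ 214 Å.

214 Å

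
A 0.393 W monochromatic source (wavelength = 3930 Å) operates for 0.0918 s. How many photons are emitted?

7.14e16 photons

Total energy: E_total = P·t = 0.393 × 0.0918 = 0.03608 J.
Per-photon energy: E = 5.055e-19 J.
N = E_total / E_photon = 7.14e16.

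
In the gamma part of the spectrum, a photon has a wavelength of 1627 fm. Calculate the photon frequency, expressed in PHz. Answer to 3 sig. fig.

Convert to SI: λ = 1627 fm = 1.627e-12 m.
Since f = c/λ for a photon, f = 1.843e20 Hz.
Converting to PHz: f = 184300 PHz ≈ 1.84e5 PHz.

1.84e5 PHz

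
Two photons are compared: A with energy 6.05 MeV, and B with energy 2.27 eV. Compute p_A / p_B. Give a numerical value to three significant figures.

p_A = 3.233e-21 kg·m/s (from energy = 6.05 MeV, via p = E/c).
p_B = 1.213e-27 kg·m/s (from energy = 2.27 eV, via p = E/c).
Ratio = 3.233e-21 / 1.213e-27 = 2.67e6.

2.67e6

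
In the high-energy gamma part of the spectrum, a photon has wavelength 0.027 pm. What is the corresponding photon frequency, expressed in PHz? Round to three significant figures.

1.11e7 PHz

(c = 2.99792458e8 m/s.)
In SI units: λ = 0.027 pm = 2.7e-14 m.
For a photon f = c/λ, so f = 1.110e22 Hz.
Converting to PHz: f = 1.110e7 PHz ≈ 1.11e7 PHz.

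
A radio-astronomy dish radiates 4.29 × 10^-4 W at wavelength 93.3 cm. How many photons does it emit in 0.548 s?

Total energy: E_total = P·t = 4.29 × 10^-4 × 0.548 = 2.351 × 10^-4 J.
Per-photon energy: E = 2.129 × 10^-25 J.
N = E_total / E_photon = 1.10 × 10^21.

1.10 × 10^21 photons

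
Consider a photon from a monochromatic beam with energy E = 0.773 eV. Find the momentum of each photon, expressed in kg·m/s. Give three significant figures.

4.13 × 10^-28 kg·m/s

In SI units: E = 0.773 eV = 1.2385 × 10^-19 J.
Since p = E/c for a photon, p = 4.131 × 10^-28 kg·m/s.
So p ≈ 4.13 × 10^-28 kg·m/s.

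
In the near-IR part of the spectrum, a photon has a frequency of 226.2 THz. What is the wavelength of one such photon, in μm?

First convert: f = 226.2 THz = 2.262e14 Hz.
The photon relation is λ = c/f, giving λ = 1.325e-6 m.
Converting to μm: λ = 1.325 μm ≈ 1.33 μm.

1.33 μm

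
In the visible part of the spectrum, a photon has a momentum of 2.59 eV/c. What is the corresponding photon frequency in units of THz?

Use h = 6.62607015 × 10^-34 J·s, c = 2.99792458 × 10^8 m/s, 1 eV = 1.602176634 × 10^-19 J.
Convert to SI: p = 2.59 eV/c = 1.3842 × 10^-27 kg·m/s.
For a photon f = pc/h, so f = 6.263 × 10^14 Hz.
Converting to THz: f = 626.3 THz ≈ 626 THz.

626 THz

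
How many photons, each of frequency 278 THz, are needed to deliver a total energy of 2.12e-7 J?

1.15e12 photons

Per-photon energy: E = 1.842e-19 J (from frequency = 278 THz).
N = E_total / E_photon = 2.12e-7 J / 1.842e-19 J = 1.15e12.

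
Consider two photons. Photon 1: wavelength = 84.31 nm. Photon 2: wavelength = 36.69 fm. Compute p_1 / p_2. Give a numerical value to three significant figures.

4.35·10^-7

p_1 = 7.859·10^-27 kg·m/s (from wavelength = 84.31 nm, via p = h/λ).
p_2 = 1.806·10^-20 kg·m/s (from wavelength = 36.69 fm, via p = h/λ).
Ratio = 7.859·10^-27 / 1.806·10^-20 = 4.35·10^-7.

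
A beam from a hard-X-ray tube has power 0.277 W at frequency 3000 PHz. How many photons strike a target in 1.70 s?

Total energy: E_total = P·t = 0.277 × 1.70 = 0.4709 J.
Per-photon energy: E = 1.988e-15 J.
N = E_total / E_photon = 2.37e14.

2.37e14 photons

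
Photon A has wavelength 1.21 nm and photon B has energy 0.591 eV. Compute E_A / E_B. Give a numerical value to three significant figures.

E_A = 1.642e-16 J (from wavelength = 1.21 nm, via E = hc/λ).
E_B = 9.469e-20 J (from energy = 0.591 eV, via E given directly).
Ratio = 1.642e-16 / 9.469e-20 = 1730.

1730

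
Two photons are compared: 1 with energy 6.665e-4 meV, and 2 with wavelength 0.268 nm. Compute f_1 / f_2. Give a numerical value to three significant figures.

f_1 = 1.612e8 Hz (from energy = 6.665e-4 meV, via f = E/h).
f_2 = 1.119e18 Hz (from wavelength = 0.268 nm, via f = c/λ).
Ratio = 1.612e8 / 1.119e18 = 1.44e-10.

1.44e-10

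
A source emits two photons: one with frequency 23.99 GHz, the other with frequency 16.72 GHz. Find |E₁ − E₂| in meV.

Using E = hf: E₁ = 1.5896e-23 J, E₂ = 1.1079e-23 J.
|ΔE| = |1.5896e-23 − 1.1079e-23| = 4.82e-24 J = 0.0301 meV.

0.0301 meV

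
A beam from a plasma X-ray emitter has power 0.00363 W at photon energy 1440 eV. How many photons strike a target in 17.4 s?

2.74 × 10^14 photons

Total energy: E_total = P·t = 0.00363 × 17.4 = 0.06316 J.
Per-photon energy: E = 2.307 × 10^-16 J.
N = E_total / E_photon = 2.74 × 10^14.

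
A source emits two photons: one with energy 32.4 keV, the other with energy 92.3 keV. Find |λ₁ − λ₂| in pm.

24.8 pm

Using λ = hc/E: λ₁ = 3.827e-11 m, λ₂ = 1.343e-11 m.
|Δλ| = |3.827e-11 − 1.343e-11| = 2.48e-11 m = 24.8 pm.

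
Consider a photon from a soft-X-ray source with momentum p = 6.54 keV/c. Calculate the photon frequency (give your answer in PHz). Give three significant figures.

1580 PHz

First convert: p = 6.54 keV/c = 3.4952 × 10^-24 kg·m/s.
Since f = pc/h for a photon, f = 1.581 × 10^18 Hz.
Converting to PHz: f = 1581 PHz ≈ 1580 PHz.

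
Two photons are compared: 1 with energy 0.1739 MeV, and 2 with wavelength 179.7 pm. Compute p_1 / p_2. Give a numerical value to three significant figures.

25.2

p_1 = 9.294 × 10^-23 kg·m/s (from energy = 0.1739 MeV, via p = E/c).
p_2 = 3.687 × 10^-24 kg·m/s (from wavelength = 179.7 pm, via p = h/λ).
Ratio = 9.294 × 10^-23 / 3.687 × 10^-24 = 25.2.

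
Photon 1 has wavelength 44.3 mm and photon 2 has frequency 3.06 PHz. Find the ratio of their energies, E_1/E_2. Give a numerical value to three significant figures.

2.21 × 10^-6

E_1 = 4.484 × 10^-24 J (from wavelength = 44.3 mm, via E = hc/λ).
E_2 = 2.028 × 10^-18 J (from frequency = 3.06 PHz, via E = hf).
Ratio = 4.484 × 10^-24 / 2.028 × 10^-18 = 2.21 × 10^-6.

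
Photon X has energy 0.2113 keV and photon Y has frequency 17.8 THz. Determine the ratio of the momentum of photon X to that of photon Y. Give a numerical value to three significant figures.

2870

p_X = 1.129·10^-25 kg·m/s (from energy = 0.2113 keV, via p = E/c).
p_Y = 3.934·10^-29 kg·m/s (from frequency = 17.8 THz, via p = hf/c).
Ratio = 1.129·10^-25 / 3.934·10^-29 = 2870.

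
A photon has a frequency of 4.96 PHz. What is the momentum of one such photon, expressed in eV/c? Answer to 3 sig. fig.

In SI units: f = 4.96 PHz = 4.96e15 Hz.
The photon relation is p = hf/c, giving p = 1.096e-26 kg·m/s.
Converting to eV/c: p = 20.51 eV/c ≈ 20.5 eV/c.

20.5 eV/c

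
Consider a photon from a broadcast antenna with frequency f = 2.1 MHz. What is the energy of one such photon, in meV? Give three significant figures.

Use h = 6.62607015e-34 J·s, 1 eV = 1.602176634e-19 J.
First convert: f = 2.1 MHz = 2.1e6 Hz.
The photon relation is E = hf, giving E = 1.391e-27 J.
Converting to meV: E = 8.685e-6 meV ≈ 8.68e-6 meV.

8.68e-6 meV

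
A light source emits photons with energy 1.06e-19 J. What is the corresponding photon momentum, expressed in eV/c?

The photon relation is p = E/c, giving p = 3.536e-28 kg·m/s.
Converting to eV/c: p = 0.6616 eV/c ≈ 0.662 eV/c.

0.662 eV/c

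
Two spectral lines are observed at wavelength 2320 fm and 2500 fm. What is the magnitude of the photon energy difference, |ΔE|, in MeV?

0.0385 MeV

Using E = hc/λ: E₁ = 8.562 × 10^-14 J, E₂ = 7.946 × 10^-14 J.
|ΔE| = |8.562 × 10^-14 − 7.946 × 10^-14| = 6.16 × 10^-15 J = 0.0385 MeV.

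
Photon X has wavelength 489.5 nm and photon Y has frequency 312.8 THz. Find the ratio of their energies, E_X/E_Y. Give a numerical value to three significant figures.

E_X = 4.058e-19 J (from wavelength = 489.5 nm, via E = hc/λ).
E_Y = 2.073e-19 J (from frequency = 312.8 THz, via E = hf).
Ratio = 4.058e-19 / 2.073e-19 = 1.96.

1.96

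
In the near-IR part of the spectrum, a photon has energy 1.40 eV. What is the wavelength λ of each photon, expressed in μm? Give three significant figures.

0.886 μm

Convert to SI: E = 1.40 eV = 2.2430e-19 J.
Since λ = hc/E for a photon, λ = 8.856e-7 m.
Converting to μm: λ = 0.8856 μm ≈ 0.886 μm.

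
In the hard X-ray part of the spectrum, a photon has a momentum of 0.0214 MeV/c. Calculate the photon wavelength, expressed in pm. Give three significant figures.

57.9 pm

Use h = 6.62607015 × 10^-34 J·s, c = 2.99792458 × 10^8 m/s, 1 eV = 1.602176634 × 10^-19 J.
In SI units: p = 0.0214 MeV/c = 1.1437 × 10^-23 kg·m/s.
The photon relation is λ = h/p, giving λ = 5.794 × 10^-11 m.
Converting to pm: λ = 57.94 pm ≈ 57.9 pm.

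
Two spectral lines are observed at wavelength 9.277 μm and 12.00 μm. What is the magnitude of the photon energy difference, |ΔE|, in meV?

Using E = hc/λ: E₁ = 2.1413 × 10^-20 J, E₂ = 1.6554 × 10^-20 J.
|ΔE| = |2.1413 × 10^-20 − 1.6554 × 10^-20| = 4.86 × 10^-21 J = 30.3 meV.

30.3 meV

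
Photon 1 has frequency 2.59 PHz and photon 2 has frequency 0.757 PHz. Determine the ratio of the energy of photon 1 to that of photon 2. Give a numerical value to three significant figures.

E_1 = 1.716·10^-18 J (from frequency = 2.59 PHz, via E = hf).
E_2 = 5.016·10^-19 J (from frequency = 0.757 PHz, via E = hf).
Ratio = 1.716·10^-18 / 5.016·10^-19 = 3.42.

3.42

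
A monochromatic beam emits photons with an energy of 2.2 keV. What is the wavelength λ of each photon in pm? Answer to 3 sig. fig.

Convert to SI: E = 2.2 keV = 3.5248·10^-16 J.
Since λ = hc/E for a photon, λ = 5.636·10^-10 m.
Converting to pm: λ = 563.6 pm ≈ 564 pm.

564 pm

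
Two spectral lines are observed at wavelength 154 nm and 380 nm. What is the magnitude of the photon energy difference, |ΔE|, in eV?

Using E = hc/λ: E₁ = 1.290·10^-18 J, E₂ = 5.227·10^-19 J.
|ΔE| = |1.290·10^-18 − 5.227·10^-19| = 7.67·10^-19 J = 4.79 eV.

4.79 eV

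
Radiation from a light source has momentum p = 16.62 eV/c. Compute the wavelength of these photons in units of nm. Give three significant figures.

74.6 nm

(h = 6.62607015e-34 J·s, c = 2.99792458e8 m/s, 1 eV = 1.602176634e-19 J.)
In SI units: p = 16.62 eV/c = 8.8822e-27 kg·m/s.
Since λ = h/p for a photon, λ = 7.460e-8 m.
Converting to nm: λ = 74.60 nm ≈ 74.6 nm.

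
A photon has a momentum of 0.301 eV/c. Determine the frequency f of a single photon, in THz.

In SI units: p = 0.301 eV/c = 1.6086e-28 kg·m/s.
For a photon f = pc/h, so f = 7.278e13 Hz.
Converting to THz: f = 72.78 THz ≈ 72.8 THz.

72.8 THz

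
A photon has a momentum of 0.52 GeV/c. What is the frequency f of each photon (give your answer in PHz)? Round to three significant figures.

1.26e8 PHz

Take h = 6.62607015e-34 J·s, c = 2.99792458e8 m/s, 1 eV = 1.602176634e-19 J.
In SI units: p = 0.52 GeV/c = 2.7790e-19 kg·m/s.
Since f = pc/h for a photon, f = 1.257e23 Hz.
Converting to PHz: f = 1.257e8 PHz ≈ 1.26e8 PHz.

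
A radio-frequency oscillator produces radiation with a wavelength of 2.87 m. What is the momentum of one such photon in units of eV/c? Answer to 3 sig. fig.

4.32e-7 eV/c

Use h = 6.62607015e-34 J·s, c = 2.99792458e8 m/s, 1 eV = 1.602176634e-19 J.
Apply p = h/λ: p = 2.309e-34 kg·m/s.
Converting to eV/c: p = 4.320e-7 eV/c ≈ 4.32e-7 eV/c.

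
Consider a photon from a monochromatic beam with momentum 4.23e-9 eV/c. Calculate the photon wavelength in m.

293 m

Convert to SI: p = 4.23e-9 eV/c = 2.2606e-36 kg·m/s.
The photon relation is λ = h/p, giving λ = 293.1 m.
So λ ≈ 293 m.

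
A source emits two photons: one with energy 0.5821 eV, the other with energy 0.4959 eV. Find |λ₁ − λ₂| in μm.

0.370 μm

Using λ = hc/E: λ₁ = 2.1299 × 10^-6 m, λ₂ = 2.5002 × 10^-6 m.
|Δλ| = |2.1299 × 10^-6 − 2.5002 × 10^-6| = 3.70 × 10^-7 m = 0.370 μm.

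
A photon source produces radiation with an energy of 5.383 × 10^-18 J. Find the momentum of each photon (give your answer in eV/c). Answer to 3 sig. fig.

Use c = 2.99792458 × 10^8 m/s, 1 eV = 1.602176634 × 10^-19 J.
The photon relation is p = E/c, giving p = 1.796 × 10^-26 kg·m/s.
Converting to eV/c: p = 33.60 eV/c ≈ 33.6 eV/c.

33.6 eV/c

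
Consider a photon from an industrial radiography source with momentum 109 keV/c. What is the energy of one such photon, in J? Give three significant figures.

1.75 × 10^-14 J

Convert to SI: p = 109 keV/c = 5.8253 × 10^-23 kg·m/s.
Apply E = pc: E = 1.746 × 10^-14 J.
So E ≈ 1.75 × 10^-14 J.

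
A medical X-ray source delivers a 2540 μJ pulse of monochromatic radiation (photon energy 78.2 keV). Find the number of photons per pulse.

2.03e11 photons

Per-photon energy: E = 1.253e-14 J (from energy = 78.2 keV).
N = E_total / E_photon = 0.00254 J / 1.253e-14 J = 2.03e11.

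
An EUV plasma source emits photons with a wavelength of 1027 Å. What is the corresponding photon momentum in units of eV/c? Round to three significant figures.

Convert to SI: λ = 1027 Å = 1.027·10^-7 m.
Apply p = h/λ: p = 6.452·10^-27 kg·m/s.
Converting to eV/c: p = 12.07 eV/c ≈ 12.1 eV/c.

12.1 eV/c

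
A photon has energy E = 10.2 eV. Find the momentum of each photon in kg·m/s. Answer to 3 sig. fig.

Take c = 2.99792458 × 10^8 m/s, 1 eV = 1.602176634 × 10^-19 J.
In SI units: E = 10.2 eV = 1.6342 × 10^-18 J.
For a photon p = E/c, so p = 5.451 × 10^-27 kg·m/s.
So p ≈ 5.45 × 10^-27 kg·m/s.

5.45 × 10^-27 kg·m/s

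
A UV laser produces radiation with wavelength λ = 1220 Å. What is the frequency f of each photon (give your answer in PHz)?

Use c = 2.99792458e8 m/s.
First convert: λ = 1220 Å = 1.22e-7 m.
Apply f = c/λ: f = 2.457e15 Hz.
Converting to PHz: f = 2.457 PHz ≈ 2.46 PHz.

2.46 PHz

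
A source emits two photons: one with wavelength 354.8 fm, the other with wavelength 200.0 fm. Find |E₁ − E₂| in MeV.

Using E = hc/λ: E₁ = 5.5988·10^-13 J, E₂ = 9.9322·10^-13 J.
|ΔE| = |5.5988·10^-13 − 9.9322·10^-13| = 4.33·10^-13 J = 2.70 MeV.

2.70 MeV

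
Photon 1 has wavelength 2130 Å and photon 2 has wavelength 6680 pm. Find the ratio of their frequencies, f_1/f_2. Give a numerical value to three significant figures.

0.0314

f_1 = 1.407e15 Hz (from wavelength = 2130 Å, via f = c/λ).
f_2 = 4.488e16 Hz (from wavelength = 6680 pm, via f = c/λ).
Ratio = 1.407e15 / 4.488e16 = 0.0314.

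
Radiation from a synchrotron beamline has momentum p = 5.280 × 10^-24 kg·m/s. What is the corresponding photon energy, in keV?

For a photon E = pc, so E = 1.583 × 10^-15 J.
Converting to keV: E = 9.880 keV ≈ 9.88 keV.

9.88 keV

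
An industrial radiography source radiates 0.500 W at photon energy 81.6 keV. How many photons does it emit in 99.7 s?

3.81e15 photons

Total energy: E_total = P·t = 0.500 × 99.7 = 49.85 J.
Per-photon energy: E = 1.307e-14 J.
N = E_total / E_photon = 3.81e15.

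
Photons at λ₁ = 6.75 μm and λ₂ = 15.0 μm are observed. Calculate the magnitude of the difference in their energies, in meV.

Using E = hc/λ: E₁ = 2.943e-20 J, E₂ = 1.324e-20 J.
|ΔE| = |2.943e-20 − 1.324e-20| = 1.62e-20 J = 101 meV.

101 meV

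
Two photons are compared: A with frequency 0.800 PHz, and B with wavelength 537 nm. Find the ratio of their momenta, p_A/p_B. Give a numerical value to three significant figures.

1.43

p_A = 1.768e-27 kg·m/s (from frequency = 0.800 PHz, via p = hf/c).
p_B = 1.234e-27 kg·m/s (from wavelength = 537 nm, via p = h/λ).
Ratio = 1.768e-27 / 1.234e-27 = 1.43.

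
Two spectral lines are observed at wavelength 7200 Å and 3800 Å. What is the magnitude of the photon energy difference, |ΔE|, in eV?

1.54 eV

Using E = hc/λ: E₁ = 2.759 × 10^-19 J, E₂ = 5.227 × 10^-19 J.
|ΔE| = |2.759 × 10^-19 − 5.227 × 10^-19| = 2.47 × 10^-19 J = 1.54 eV.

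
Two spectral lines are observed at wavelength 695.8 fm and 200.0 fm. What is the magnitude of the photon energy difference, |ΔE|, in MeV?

4.42 MeV

Using E = hc/λ: E₁ = 2.8549 × 10^-13 J, E₂ = 9.9322 × 10^-13 J.
|ΔE| = |2.8549 × 10^-13 − 9.9322 × 10^-13| = 7.08 × 10^-13 J = 4.42 MeV.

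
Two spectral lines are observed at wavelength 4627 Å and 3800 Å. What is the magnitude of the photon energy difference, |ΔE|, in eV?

Using E = hc/λ: E₁ = 4.2932 × 10^-19 J, E₂ = 5.2275 × 10^-19 J.
|ΔE| = |4.2932 × 10^-19 − 5.2275 × 10^-19| = 9.34 × 10^-20 J = 0.583 eV.

0.583 eV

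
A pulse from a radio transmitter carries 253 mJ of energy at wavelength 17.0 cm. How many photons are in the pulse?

Per-photon energy: E = 1.168 × 10^-24 J (from wavelength = 17.0 cm).
N = E_total / E_photon = 0.253 J / 1.168 × 10^-24 J = 2.17 × 10^23.

2.17 × 10^23 photons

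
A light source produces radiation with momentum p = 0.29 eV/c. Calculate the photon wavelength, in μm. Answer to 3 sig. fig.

4.28 μm

Convert to SI: p = 0.29 eV/c = 1.5498e-28 kg·m/s.
Apply λ = h/p: λ = 4.275e-6 m.
Converting to μm: λ = 4.275 μm ≈ 4.28 μm.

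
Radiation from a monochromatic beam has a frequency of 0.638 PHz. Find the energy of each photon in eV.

Take h = 6.62607015e-34 J·s, 1 eV = 1.602176634e-19 J.
In SI units: f = 0.638 PHz = 6.38e14 Hz.
Since E = hf for a photon, E = 4.227e-19 J.
Converting to eV: E = 2.639 eV ≈ 2.64 eV.

2.64 eV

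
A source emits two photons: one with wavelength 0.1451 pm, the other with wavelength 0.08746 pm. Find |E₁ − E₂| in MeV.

Using E = hc/λ: E₁ = 1.3690e-12 J, E₂ = 2.2713e-12 J.
|ΔE| = |1.3690e-12 − 2.2713e-12| = 9.02e-13 J = 5.63 MeV.

5.63 MeV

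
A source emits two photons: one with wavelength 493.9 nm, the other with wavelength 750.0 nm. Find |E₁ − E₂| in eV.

Using E = hc/λ: E₁ = 4.0220e-19 J, E₂ = 2.6486e-19 J.
|ΔE| = |4.0220e-19 − 2.6486e-19| = 1.37e-19 J = 0.857 eV.

0.857 eV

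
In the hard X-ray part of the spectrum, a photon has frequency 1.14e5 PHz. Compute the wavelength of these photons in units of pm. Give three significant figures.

Convert to SI: f = 1.14e5 PHz = 1.14e20 Hz.
Since λ = c/f for a photon, λ = 2.630e-12 m.
Converting to pm: λ = 2.630 pm ≈ 2.63 pm.

2.63 pm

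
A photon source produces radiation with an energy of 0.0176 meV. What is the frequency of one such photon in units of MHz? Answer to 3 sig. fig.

Take h = 6.62607015e-34 J·s, 1 eV = 1.602176634e-19 J.
In SI units: E = 0.0176 meV = 2.8198e-24 J.
Apply f = E/h: f = 4.256e9 Hz.
Converting to MHz: f = 4256 MHz ≈ 4260 MHz.

4260 MHz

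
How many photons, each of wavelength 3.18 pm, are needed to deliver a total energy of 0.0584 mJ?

9.35e8 photons

Per-photon energy: E = 6.247e-14 J (from wavelength = 3.18 pm).
N = E_total / E_photon = 5.84e-5 J / 6.247e-14 J = 9.35e8.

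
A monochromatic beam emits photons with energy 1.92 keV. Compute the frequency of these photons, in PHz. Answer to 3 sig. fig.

464 PHz

First convert: E = 1.92 keV = 3.0762 × 10^-16 J.
The photon relation is f = E/h, giving f = 4.643 × 10^17 Hz.
Converting to PHz: f = 464.3 PHz ≈ 464 PHz.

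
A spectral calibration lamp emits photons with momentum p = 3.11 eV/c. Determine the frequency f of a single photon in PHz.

0.752 PHz

In SI units: p = 3.11 eV/c = 1.6621e-27 kg·m/s.
Apply f = pc/h: f = 7.520e14 Hz.
Converting to PHz: f = 0.7520 PHz ≈ 0.752 PHz.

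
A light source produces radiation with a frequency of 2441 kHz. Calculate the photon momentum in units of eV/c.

Take h = 6.62607015 × 10^-34 J·s, c = 2.99792458 × 10^8 m/s, 1 eV = 1.602176634 × 10^-19 J.
First convert: f = 2441 kHz = 2.441 × 10^6 Hz.
For a photon p = hf/c, so p = 5.395 × 10^-36 kg·m/s.
Converting to eV/c: p = 1.010 × 10^-8 eV/c ≈ 1.01 × 10^-8 eV/c.

1.01 × 10^-8 eV/c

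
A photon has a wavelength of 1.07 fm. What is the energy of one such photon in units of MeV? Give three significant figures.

1160 MeV

Take h = 6.62607015 × 10^-34 J·s, c = 2.99792458 × 10^8 m/s, 1 eV = 1.602176634 × 10^-19 J.
In SI units: λ = 1.07 fm = 1.07 × 10^-15 m.
The photon relation is E = hc/λ, giving E = 1.856 × 10^-10 J.
Converting to MeV: E = 1159 MeV ≈ 1160 MeV.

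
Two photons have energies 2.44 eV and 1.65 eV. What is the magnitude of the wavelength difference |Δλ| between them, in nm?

Using λ = hc/E: λ₁ = 5.081·10^-7 m, λ₂ = 7.514·10^-7 m.
|Δλ| = |5.081·10^-7 − 7.514·10^-7| = 2.43·10^-7 m = 243 nm.

243 nm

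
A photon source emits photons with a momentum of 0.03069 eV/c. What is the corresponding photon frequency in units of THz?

7.42 THz

(h = 6.62607015·10^-34 J·s, c = 2.99792458·10^8 m/s, 1 eV = 1.602176634·10^-19 J.)
Convert to SI: p = 0.03069 eV/c = 1.6402·10^-29 kg·m/s.
Since f = pc/h for a photon, f = 7.421·10^12 Hz.
Converting to THz: f = 7.421 THz ≈ 7.42 THz.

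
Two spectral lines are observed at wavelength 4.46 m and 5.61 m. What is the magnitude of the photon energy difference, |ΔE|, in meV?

5.70e-5 meV

Using E = hc/λ: E₁ = 4.454e-26 J, E₂ = 3.541e-26 J.
|ΔE| = |4.454e-26 − 3.541e-26| = 9.13e-27 J = 5.70e-5 meV.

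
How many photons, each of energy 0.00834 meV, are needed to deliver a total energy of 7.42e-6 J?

Per-photon energy: E = 1.336e-24 J (from energy = 0.00834 meV).
N = E_total / E_photon = 7.42e-6 J / 1.336e-24 J = 5.55e18.

5.55e18 photons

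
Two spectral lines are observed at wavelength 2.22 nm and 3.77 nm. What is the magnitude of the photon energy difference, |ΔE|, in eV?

Using E = hc/λ: E₁ = 8.948·10^-17 J, E₂ = 5.269·10^-17 J.
|ΔE| = |8.948·10^-17 − 5.269·10^-17| = 3.68·10^-17 J = 230 eV.

230 eV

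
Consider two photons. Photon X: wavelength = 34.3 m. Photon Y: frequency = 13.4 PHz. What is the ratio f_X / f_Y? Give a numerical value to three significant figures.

6.52e-10

f_X = 8.740e6 Hz (from wavelength = 34.3 m, via f = c/λ).
f_Y = 1.340e16 Hz (from frequency = 13.4 PHz, via f given directly).
Ratio = 8.740e6 / 1.340e16 = 6.52e-10.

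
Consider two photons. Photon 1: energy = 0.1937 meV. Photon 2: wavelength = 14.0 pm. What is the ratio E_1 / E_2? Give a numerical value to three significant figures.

E_1 = 3.103e-23 J (from energy = 0.1937 meV, via E given directly).
E_2 = 1.419e-14 J (from wavelength = 14.0 pm, via E = hc/λ).
Ratio = 3.103e-23 / 1.419e-14 = 2.19e-9.

2.19e-9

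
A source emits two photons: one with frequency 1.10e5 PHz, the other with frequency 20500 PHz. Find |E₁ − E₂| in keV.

370 keV

Using E = hf: E₁ = 7.289e-14 J, E₂ = 1.358e-14 J.
|ΔE| = |7.289e-14 − 1.358e-14| = 5.93e-14 J = 370 keV.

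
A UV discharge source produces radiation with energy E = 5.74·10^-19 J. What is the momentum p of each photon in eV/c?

3.58 eV/c

For a photon p = E/c, so p = 1.915·10^-27 kg·m/s.
Converting to eV/c: p = 3.583 eV/c ≈ 3.58 eV/c.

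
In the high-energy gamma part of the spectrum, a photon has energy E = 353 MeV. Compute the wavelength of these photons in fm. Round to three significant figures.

3.51 fm

Take h = 6.62607015e-34 J·s, c = 2.99792458e8 m/s, 1 eV = 1.602176634e-19 J.
First convert: E = 353 MeV = 5.6557e-11 J.
Since λ = hc/E for a photon, λ = 3.512e-15 m.
Converting to fm: λ = 3.512 fm ≈ 3.51 fm.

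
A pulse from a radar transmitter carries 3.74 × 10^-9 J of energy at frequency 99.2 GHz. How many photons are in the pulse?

Per-photon energy: E = 6.573 × 10^-23 J (from frequency = 99.2 GHz).
N = E_total / E_photon = 3.74 × 10^-9 J / 6.573 × 10^-23 J = 5.69 × 10^13.

5.69 × 10^13 photons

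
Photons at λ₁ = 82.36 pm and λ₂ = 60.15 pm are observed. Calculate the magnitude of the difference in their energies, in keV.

5.56 keV

Using E = hc/λ: E₁ = 2.4119e-15 J, E₂ = 3.3025e-15 J.
|ΔE| = |2.4119e-15 − 3.3025e-15| = 8.91e-16 J = 5.56 keV.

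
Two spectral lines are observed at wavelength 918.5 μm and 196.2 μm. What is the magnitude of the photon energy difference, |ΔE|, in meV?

4.97 meV

Using E = hc/λ: E₁ = 2.1627 × 10^-22 J, E₂ = 1.0125 × 10^-21 J.
|ΔE| = |2.1627 × 10^-22 − 1.0125 × 10^-21| = 7.96 × 10^-22 J = 4.97 meV.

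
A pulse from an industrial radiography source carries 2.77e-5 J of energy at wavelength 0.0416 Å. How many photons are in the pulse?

Per-photon energy: E = 4.775e-14 J (from wavelength = 0.0416 Å).
N = E_total / E_photon = 2.77e-5 J / 4.775e-14 J = 5.80e8.

5.80e8 photons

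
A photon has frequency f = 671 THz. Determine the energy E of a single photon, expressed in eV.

2.78 eV

In SI units: f = 671 THz = 6.71e14 Hz.
For a photon E = hf, so E = 4.446e-19 J.
Converting to eV: E = 2.775 eV ≈ 2.78 eV.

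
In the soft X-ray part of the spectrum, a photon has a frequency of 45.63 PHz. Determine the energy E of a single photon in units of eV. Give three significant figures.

189 eV

(h = 6.62607015e-34 J·s, 1 eV = 1.602176634e-19 J.)
First convert: f = 45.63 PHz = 4.563e16 Hz.
For a photon E = hf, so E = 3.023e-17 J.
Converting to eV: E = 188.7 eV ≈ 189 eV.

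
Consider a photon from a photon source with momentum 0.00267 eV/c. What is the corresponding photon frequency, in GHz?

First convert: p = 0.00267 eV/c = 1.4269e-30 kg·m/s.
Apply f = pc/h: f = 6.456e11 Hz.
Converting to GHz: f = 645.6 GHz ≈ 646 GHz.

646 GHz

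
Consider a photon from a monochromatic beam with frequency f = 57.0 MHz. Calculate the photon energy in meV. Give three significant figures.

Convert to SI: f = 57.0 MHz = 5.70 × 10^7 Hz.
Apply E = hf: E = 3.777 × 10^-26 J.
Converting to meV: E = 2.357 × 10^-4 meV ≈ 2.36 × 10^-4 meV.

2.36 × 10^-4 meV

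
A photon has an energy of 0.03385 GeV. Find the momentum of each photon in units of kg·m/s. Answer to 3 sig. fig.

Take c = 2.99792458 × 10^8 m/s, 1 eV = 1.602176634 × 10^-19 J.
In SI units: E = 0.03385 GeV = 5.4234 × 10^-12 J.
Since p = E/c for a photon, p = 1.809 × 10^-20 kg·m/s.
So p ≈ 1.81 × 10^-20 kg·m/s.

1.81 × 10^-20 kg·m/s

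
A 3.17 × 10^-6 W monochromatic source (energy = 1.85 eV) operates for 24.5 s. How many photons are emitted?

2.62 × 10^14 photons

Total energy: E_total = P·t = 3.17 × 10^-6 × 24.5 = 7.767 × 10^-5 J.
Per-photon energy: E = 2.964 × 10^-19 J.
N = E_total / E_photon = 2.62 × 10^14.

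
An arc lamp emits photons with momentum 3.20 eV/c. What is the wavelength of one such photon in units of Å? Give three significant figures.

(h = 6.62607015 × 10^-34 J·s, c = 2.99792458 × 10^8 m/s, 1 eV = 1.602176634 × 10^-19 J.)
Convert to SI: p = 3.20 eV/c = 1.7102 × 10^-27 kg·m/s.
Apply λ = h/p: λ = 3.875 × 10^-7 m.
Converting to Å: λ = 3875 Å ≈ 3870 Å.

3870 Å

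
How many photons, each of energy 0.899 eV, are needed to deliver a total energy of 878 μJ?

Per-photon energy: E = 1.440e-19 J (from energy = 0.899 eV).
N = E_total / E_photon = 8.78e-4 J / 1.440e-19 J = 6.10e15.

6.10e15 photons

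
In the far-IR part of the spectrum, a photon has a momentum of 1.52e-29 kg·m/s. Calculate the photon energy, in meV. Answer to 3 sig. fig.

28.4 meV

Use c = 2.99792458e8 m/s, 1 eV = 1.602176634e-19 J.
Since E = pc for a photon, E = 4.557e-21 J.
Converting to meV: E = 28.44 meV ≈ 28.4 meV.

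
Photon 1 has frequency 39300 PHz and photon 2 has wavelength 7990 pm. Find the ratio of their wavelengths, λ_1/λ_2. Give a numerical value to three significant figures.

λ_1 = 7.628e-12 m (from frequency = 39300 PHz, via λ = c/f).
λ_2 = 7.990e-9 m (from wavelength = 7990 pm, via λ given directly).
Ratio = 7.628e-12 / 7.990e-9 = 9.55e-4.

9.55e-4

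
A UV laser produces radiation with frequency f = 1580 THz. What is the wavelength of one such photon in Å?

In SI units: f = 1580 THz = 1.58 × 10^15 Hz.
For a photon λ = c/f, so λ = 1.897 × 10^-7 m.
Converting to Å: λ = 1897 Å ≈ 1900 Å.

1900 Å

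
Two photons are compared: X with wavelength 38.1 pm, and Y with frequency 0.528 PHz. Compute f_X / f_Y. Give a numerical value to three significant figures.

1.49e4

f_X = 7.869e18 Hz (from wavelength = 38.1 pm, via f = c/λ).
f_Y = 5.280e14 Hz (from frequency = 0.528 PHz, via f given directly).
Ratio = 7.869e18 / 5.280e14 = 1.49e4.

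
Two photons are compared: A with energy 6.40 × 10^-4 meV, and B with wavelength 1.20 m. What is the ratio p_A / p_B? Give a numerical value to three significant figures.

p_A = 3.420 × 10^-34 kg·m/s (from energy = 6.40 × 10^-4 meV, via p = E/c).
p_B = 5.522 × 10^-34 kg·m/s (from wavelength = 1.20 m, via p = h/λ).
Ratio = 3.420 × 10^-34 / 5.522 × 10^-34 = 0.619.

0.619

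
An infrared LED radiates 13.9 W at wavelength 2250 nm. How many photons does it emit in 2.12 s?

3.34e20 photons

Total energy: E_total = P·t = 13.9 × 2.12 = 29.47 J.
Per-photon energy: E = 8.829e-20 J.
N = E_total / E_photon = 3.34e20.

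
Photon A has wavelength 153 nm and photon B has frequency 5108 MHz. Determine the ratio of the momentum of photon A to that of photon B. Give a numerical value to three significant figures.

p_A = 4.331 × 10^-27 kg·m/s (from wavelength = 153 nm, via p = h/λ).
p_B = 1.129 × 10^-32 kg·m/s (from frequency = 5108 MHz, via p = hf/c).
Ratio = 4.331 × 10^-27 / 1.129 × 10^-32 = 3.84 × 10^5.

3.84 × 10^5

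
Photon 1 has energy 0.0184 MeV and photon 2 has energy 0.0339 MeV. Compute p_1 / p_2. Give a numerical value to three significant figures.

p_1 = 9.833e-24 kg·m/s (from energy = 0.0184 MeV, via p = E/c).
p_2 = 1.812e-23 kg·m/s (from energy = 0.0339 MeV, via p = E/c).
Ratio = 9.833e-24 / 1.812e-23 = 0.543.

0.543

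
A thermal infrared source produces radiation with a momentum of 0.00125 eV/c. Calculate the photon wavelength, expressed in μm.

First convert: p = 0.00125 eV/c = 6.6804·10^-31 kg·m/s.
The photon relation is λ = h/p, giving λ = 9.919·10^-4 m.
Converting to μm: λ = 991.9 μm ≈ 992 μm.

992 μm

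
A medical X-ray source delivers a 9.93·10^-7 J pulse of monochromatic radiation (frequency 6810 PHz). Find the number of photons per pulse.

2.20·10^8 photons

Per-photon energy: E = 4.512·10^-15 J (from frequency = 6810 PHz).
N = E_total / E_photon = 9.93·10^-7 J / 4.512·10^-15 J = 2.20·10^8.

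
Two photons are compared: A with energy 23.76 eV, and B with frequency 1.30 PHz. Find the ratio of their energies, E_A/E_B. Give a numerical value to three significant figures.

4.42

E_A = 3.807 × 10^-18 J (from energy = 23.76 eV, via E given directly).
E_B = 8.614 × 10^-19 J (from frequency = 1.30 PHz, via E = hf).
Ratio = 3.807 × 10^-18 / 8.614 × 10^-19 = 4.42.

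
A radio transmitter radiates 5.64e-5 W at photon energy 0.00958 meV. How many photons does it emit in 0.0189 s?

Total energy: E_total = P·t = 5.64e-5 × 0.0189 = 1.066e-6 J.
Per-photon energy: E = 1.535e-24 J.
N = E_total / E_photon = 6.94e17.

6.94e17 photons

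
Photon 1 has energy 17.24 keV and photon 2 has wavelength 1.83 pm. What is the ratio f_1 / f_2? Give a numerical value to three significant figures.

0.0254

f_1 = 4.169 × 10^18 Hz (from energy = 17.24 keV, via f = E/h).
f_2 = 1.638 × 10^20 Hz (from wavelength = 1.83 pm, via f = c/λ).
Ratio = 4.169 × 10^18 / 1.638 × 10^20 = 0.0254.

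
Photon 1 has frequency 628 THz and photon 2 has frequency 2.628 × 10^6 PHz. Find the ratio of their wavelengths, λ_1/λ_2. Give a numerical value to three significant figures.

λ_1 = 4.774 × 10^-7 m (from frequency = 628 THz, via λ = c/f).
λ_2 = 1.141 × 10^-13 m (from frequency = 2.628 × 10^6 PHz, via λ = c/f).
Ratio = 4.774 × 10^-7 / 1.141 × 10^-13 = 4.18 × 10^6.

4.18 × 10^6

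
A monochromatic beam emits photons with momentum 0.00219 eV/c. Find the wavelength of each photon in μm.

566 μm

Convert to SI: p = 0.00219 eV/c = 1.1704e-30 kg·m/s.
Since λ = h/p for a photon, λ = 5.661e-4 m.
Converting to μm: λ = 566.1 μm ≈ 566 μm.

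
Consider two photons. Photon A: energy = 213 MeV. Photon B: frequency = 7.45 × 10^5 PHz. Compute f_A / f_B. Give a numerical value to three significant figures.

f_A = 5.150 × 10^22 Hz (from energy = 213 MeV, via f = E/h).
f_B = 7.450 × 10^20 Hz (from frequency = 7.45 × 10^5 PHz, via f given directly).
Ratio = 5.150 × 10^22 / 7.450 × 10^20 = 69.1.

69.1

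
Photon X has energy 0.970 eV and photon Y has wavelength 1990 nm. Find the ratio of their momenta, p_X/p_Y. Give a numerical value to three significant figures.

1.56

p_X = 5.184e-28 kg·m/s (from energy = 0.970 eV, via p = E/c).
p_Y = 3.330e-28 kg·m/s (from wavelength = 1990 nm, via p = h/λ).
Ratio = 5.184e-28 / 3.330e-28 = 1.56.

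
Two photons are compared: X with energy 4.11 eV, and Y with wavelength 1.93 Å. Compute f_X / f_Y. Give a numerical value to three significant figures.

f_X = 9.938e14 Hz (from energy = 4.11 eV, via f = E/h).
f_Y = 1.553e18 Hz (from wavelength = 1.93 Å, via f = c/λ).
Ratio = 9.938e14 / 1.553e18 = 6.40e-4.

6.40e-4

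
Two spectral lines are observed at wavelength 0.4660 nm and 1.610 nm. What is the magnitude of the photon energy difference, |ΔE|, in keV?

1.89 keV

Using E = hc/λ: E₁ = 4.2628·10^-16 J, E₂ = 1.2338·10^-16 J.
|ΔE| = |4.2628·10^-16 − 1.2338·10^-16| = 3.03·10^-16 J = 1.89 keV.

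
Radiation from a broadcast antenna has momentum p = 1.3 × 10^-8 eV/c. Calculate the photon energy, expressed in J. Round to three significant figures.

Convert to SI: p = 1.3 × 10^-8 eV/c = 6.9476 × 10^-36 kg·m/s.
Since E = pc for a photon, E = 2.083 × 10^-27 J.
So E ≈ 2.08 × 10^-27 J.

2.08 × 10^-27 J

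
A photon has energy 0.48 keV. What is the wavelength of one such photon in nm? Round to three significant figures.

Convert to SI: E = 0.48 keV = 7.6904 × 10^-17 J.
Since λ = hc/E for a photon, λ = 2.583 × 10^-9 m.
Converting to nm: λ = 2.583 nm ≈ 2.58 nm.

2.58 nm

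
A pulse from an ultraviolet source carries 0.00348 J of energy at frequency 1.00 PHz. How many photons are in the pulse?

Per-photon energy: E = 6.626e-19 J (from frequency = 1.00 PHz).
N = E_total / E_photon = 0.00348 J / 6.626e-19 J = 5.25e15.

5.25e15 photons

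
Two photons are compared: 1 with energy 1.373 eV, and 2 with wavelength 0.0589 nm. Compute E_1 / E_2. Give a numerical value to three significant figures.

E_1 = 2.200 × 10^-19 J (from energy = 1.373 eV, via E given directly).
E_2 = 3.373 × 10^-15 J (from wavelength = 0.0589 nm, via E = hc/λ).
Ratio = 2.200 × 10^-19 / 3.373 × 10^-15 = 6.52 × 10^-5.

6.52 × 10^-5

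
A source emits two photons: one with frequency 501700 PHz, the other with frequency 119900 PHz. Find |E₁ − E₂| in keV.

Using E = hf: E₁ = 3.3243 × 10^-13 J, E₂ = 7.9447 × 10^-14 J.
|ΔE| = |3.3243 × 10^-13 − 7.9447 × 10^-14| = 2.53 × 10^-13 J = 1580 keV.

1580 keV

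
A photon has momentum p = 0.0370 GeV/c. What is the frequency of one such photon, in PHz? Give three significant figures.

Use h = 6.62607015 × 10^-34 J·s, c = 2.99792458 × 10^8 m/s, 1 eV = 1.602176634 × 10^-19 J.
Convert to SI: p = 0.0370 GeV/c = 1.9774 × 10^-20 kg·m/s.
The photon relation is f = pc/h, giving f = 8.947 × 10^21 Hz.
Converting to PHz: f = 8.947 × 10^6 PHz ≈ 8.95 × 10^6 PHz.

8.95 × 10^6 PHz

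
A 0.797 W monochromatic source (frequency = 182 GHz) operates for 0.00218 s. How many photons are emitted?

Total energy: E_total = P·t = 0.797 × 0.00218 = 0.001737 J.
Per-photon energy: E = 1.206 × 10^-22 J.
N = E_total / E_photon = 1.44 × 10^19.

1.44 × 10^19 photons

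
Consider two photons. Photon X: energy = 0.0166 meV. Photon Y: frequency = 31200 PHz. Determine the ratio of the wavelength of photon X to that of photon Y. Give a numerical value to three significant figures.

7.77e9

λ_X = 0.07469 m (from energy = 0.0166 meV, via λ = hc/E).
λ_Y = 9.609e-12 m (from frequency = 31200 PHz, via λ = c/f).
Ratio = 0.07469 / 9.609e-12 = 7.77e9.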